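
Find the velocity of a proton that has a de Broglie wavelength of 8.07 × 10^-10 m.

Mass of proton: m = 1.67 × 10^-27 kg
4.92 × 10^2 m/s

From the de Broglie relation λ = h/(mv), we solve for v:

v = h/(mλ)
v = (6.626 × 10^-34 J·s) / (1.67 × 10^-27 kg × 8.07 × 10^-10 m)
v = 4.92 × 10^2 m/s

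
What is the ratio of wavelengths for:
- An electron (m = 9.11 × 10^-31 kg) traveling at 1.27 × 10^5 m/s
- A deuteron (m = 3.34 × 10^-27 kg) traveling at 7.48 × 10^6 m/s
λ₁/λ₂ = 2.16 × 10^5

Using λ = h/(mv):

λ₁ = h/(m₁v₁) = 5.73 × 10^-9 m
λ₂ = h/(m₂v₂) = 2.65 × 10^-14 m

Ratio λ₁/λ₂ = (m₂v₂)/(m₁v₁)
         = (3.34 × 10^-27 kg × 7.48 × 10^6 m/s) / (9.11 × 10^-31 kg × 1.27 × 10^5 m/s)
         = 2.16 × 10^5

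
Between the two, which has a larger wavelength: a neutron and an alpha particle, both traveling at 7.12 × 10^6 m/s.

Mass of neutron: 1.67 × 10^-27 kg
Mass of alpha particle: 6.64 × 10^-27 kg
The neutron has the longer wavelength.

Using λ = h/(mv), since both particles have the same velocity, the wavelength depends only on mass.

For neutron: λ₁ = h/(m₁v) = 5.57 × 10^-14 m
For alpha particle: λ₂ = h/(m₂v) = 1.40 × 10^-14 m

Since λ ∝ 1/m at constant velocity, the lighter particle has the longer wavelength.

The neutron has the longer de Broglie wavelength.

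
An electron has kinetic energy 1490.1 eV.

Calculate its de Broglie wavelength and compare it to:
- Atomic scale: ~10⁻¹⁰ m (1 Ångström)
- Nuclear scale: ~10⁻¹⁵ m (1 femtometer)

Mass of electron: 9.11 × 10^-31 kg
λ = 3.18 × 10^-11 m, which is between nuclear and atomic scales.

Using λ = h/√(2mKE):

KE = 1490.1 eV = 2.387 × 10^-16 J

λ = h/√(2mKE)
λ = (6.626 × 10^-34 J·s) / √(2 × 9.11 × 10^-31 kg × 2.387 × 10^-16 J)
λ = 3.18 × 10^-11 m

Comparison:
- Atomic scale (10⁻¹⁰ m): λ is 0.32× this size
- Nuclear scale (10⁻¹⁵ m): λ is 3.2e+04× this size

The wavelength is between nuclear and atomic scales.

This wavelength is appropriate for probing atomic structure but too large for nuclear physics experiments.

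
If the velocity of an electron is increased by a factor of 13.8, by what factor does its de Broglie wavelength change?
The wavelength decreases by a factor of 13.8.

From λ = h/(mv), the wavelength is inversely proportional to velocity:

λ ∝ 1/v

If v → 13.8v, then λ → λ/13.8

When velocity is increased by a factor of 13.8, the wavelength decreases by a factor of 13.8.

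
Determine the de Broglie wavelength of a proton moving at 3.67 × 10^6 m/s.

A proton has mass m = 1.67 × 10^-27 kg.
1.08 × 10^-13 m

Using the de Broglie relation λ = h/(mv):

λ = h/(mv)
λ = (6.626 × 10^-34 J·s) / (1.67 × 10^-27 kg × 3.67 × 10^6 m/s)
λ = 1.08 × 10^-13 m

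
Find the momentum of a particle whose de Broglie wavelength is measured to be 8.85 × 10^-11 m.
7.49 × 10^-24 kg·m/s

From the de Broglie relation λ = h/p, we solve for p:

p = h/λ
p = (6.626 × 10^-34 J·s) / (8.85 × 10^-11 m)
p = 7.49 × 10^-24 kg·m/s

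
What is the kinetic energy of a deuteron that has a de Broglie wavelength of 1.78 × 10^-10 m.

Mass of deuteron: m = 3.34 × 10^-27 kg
2.07 × 10^-21 J (or 0.0129 eV)

From λ = h/√(2mKE), we solve for KE:

λ² = h²/(2mKE)
KE = h²/(2mλ²)
KE = (6.626 × 10^-34 J·s)² / (2 × 3.34 × 10^-27 kg × (1.78 × 10^-10 m)²)
KE = 2.07 × 10^-21 J
KE = 0.0129 eV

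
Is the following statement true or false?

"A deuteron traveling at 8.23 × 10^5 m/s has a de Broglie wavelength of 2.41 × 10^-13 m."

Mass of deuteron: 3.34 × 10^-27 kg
True

The claim is correct.

Using λ = h/(mv):
λ = (6.626 × 10^-34 J·s) / (3.34 × 10^-27 kg × 8.23 × 10^5 m/s)
λ = 2.41 × 10^-13 m

This matches the claimed value.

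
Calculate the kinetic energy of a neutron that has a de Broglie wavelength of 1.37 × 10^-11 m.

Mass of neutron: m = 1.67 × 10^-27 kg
7.00 × 10^-19 J (or 4.37 eV)

From λ = h/√(2mKE), we solve for KE:

λ² = h²/(2mKE)
KE = h²/(2mλ²)
KE = (6.626 × 10^-34 J·s)² / (2 × 1.67 × 10^-27 kg × (1.37 × 10^-11 m)²)
KE = 7.00 × 10^-19 J
KE = 4.37 eV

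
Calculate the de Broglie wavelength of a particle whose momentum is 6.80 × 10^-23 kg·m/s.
9.74 × 10^-12 m

Using the de Broglie relation λ = h/p:

λ = h/p
λ = (6.626 × 10^-34 J·s) / (6.80 × 10^-23 kg·m/s)
λ = 9.74 × 10^-12 m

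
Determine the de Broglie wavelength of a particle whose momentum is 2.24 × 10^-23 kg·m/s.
2.96 × 10^-11 m

Using the de Broglie relation λ = h/p:

λ = h/p
λ = (6.626 × 10^-34 J·s) / (2.24 × 10^-23 kg·m/s)
λ = 2.96 × 10^-11 m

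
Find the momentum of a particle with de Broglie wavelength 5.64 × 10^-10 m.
1.17 × 10^-24 kg·m/s

From the de Broglie relation λ = h/p, we solve for p:

p = h/λ
p = (6.626 × 10^-34 J·s) / (5.64 × 10^-10 m)
p = 1.17 × 10^-24 kg·m/s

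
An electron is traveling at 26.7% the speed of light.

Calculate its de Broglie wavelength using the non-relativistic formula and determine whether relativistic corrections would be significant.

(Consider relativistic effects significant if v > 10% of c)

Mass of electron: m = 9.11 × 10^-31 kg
Yes, relativistic corrections are needed.

Using the non-relativistic de Broglie formula λ = h/(mv):

v = 26.7% × c = 8.004 × 10^7 m/s

λ = h/(mv)
λ = (6.626 × 10^-34 J·s) / (9.11 × 10^-31 kg × 8.004 × 10^7 m/s)
λ = 9.09 × 10^-12 m

Since v = 26.7% of c > 10% of c, relativistic corrections ARE significant and the actual wavelength would differ from this non-relativistic estimate.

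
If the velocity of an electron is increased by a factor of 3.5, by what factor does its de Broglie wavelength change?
The wavelength decreases by a factor of 3.5.

From λ = h/(mv), the wavelength is inversely proportional to velocity:

λ ∝ 1/v

If v → 3.5v, then λ → λ/3.5

When velocity is increased by a factor of 3.5, the wavelength decreases by a factor of 3.5.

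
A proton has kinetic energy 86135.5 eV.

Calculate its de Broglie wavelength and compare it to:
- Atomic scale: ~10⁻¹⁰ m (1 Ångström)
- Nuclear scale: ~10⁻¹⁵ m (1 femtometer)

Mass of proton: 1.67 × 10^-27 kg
λ = 9.76 × 10^-14 m, which is between nuclear and atomic scales.

Using λ = h/√(2mKE):

KE = 86135.5 eV = 1.380 × 10^-14 J

λ = h/√(2mKE)
λ = (6.626 × 10^-34 J·s) / √(2 × 1.67 × 10^-27 kg × 1.380 × 10^-14 J)
λ = 9.76 × 10^-14 m

Comparison:
- Atomic scale (10⁻¹⁰ m): λ is 0.00098× this size
- Nuclear scale (10⁻¹⁵ m): λ is 98× this size

The wavelength is between nuclear and atomic scales.

This wavelength is appropriate for probing atomic structure but too large for nuclear physics experiments.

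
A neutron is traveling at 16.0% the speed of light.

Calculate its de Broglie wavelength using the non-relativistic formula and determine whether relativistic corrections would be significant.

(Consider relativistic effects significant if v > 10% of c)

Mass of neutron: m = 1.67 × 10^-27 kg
Yes, relativistic corrections are needed.

Using the non-relativistic de Broglie formula λ = h/(mv):

v = 16.0% × c = 4.797 × 10^7 m/s

λ = h/(mv)
λ = (6.626 × 10^-34 J·s) / (1.67 × 10^-27 kg × 4.797 × 10^7 m/s)
λ = 8.27 × 10^-15 m

Since v = 16.0% of c > 10% of c, relativistic corrections ARE significant and the actual wavelength would differ from this non-relativistic estimate.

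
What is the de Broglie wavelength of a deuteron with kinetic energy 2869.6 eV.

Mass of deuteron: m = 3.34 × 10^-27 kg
3.78 × 10^-13 m

Using λ = h/√(2mKE):

First convert KE to Joules: KE = 2869.6 eV = 4.598 × 10^-16 J

λ = h/√(2mKE)
λ = (6.626 × 10^-34 J·s) / √(2 × 3.34 × 10^-27 kg × 4.598 × 10^-16 J)
λ = 3.78 × 10^-13 m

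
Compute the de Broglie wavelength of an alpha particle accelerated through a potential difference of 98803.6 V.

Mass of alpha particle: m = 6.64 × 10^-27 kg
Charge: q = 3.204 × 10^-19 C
3.23 × 10^-14 m

When a particle is accelerated through voltage V, it gains kinetic energy KE = qV.

The de Broglie wavelength is then λ = h/√(2mqV):

λ = h/√(2mqV)
λ = (6.626 × 10^-34 J·s) / √(2 × 6.64 × 10^-27 kg × 3.204 × 10^-19 C × 98803.6 V)
λ = 3.23 × 10^-14 m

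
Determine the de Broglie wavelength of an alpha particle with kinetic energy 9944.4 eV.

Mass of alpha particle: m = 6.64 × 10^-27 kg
1.44 × 10^-13 m

Using λ = h/√(2mKE):

First convert KE to Joules: KE = 9944.4 eV = 1.593 × 10^-15 J

λ = h/√(2mKE)
λ = (6.626 × 10^-34 J·s) / √(2 × 6.64 × 10^-27 kg × 1.593 × 10^-15 J)
λ = 1.44 × 10^-13 m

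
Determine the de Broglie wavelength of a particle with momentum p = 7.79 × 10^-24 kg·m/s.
8.51 × 10^-11 m

Using the de Broglie relation λ = h/p:

λ = h/p
λ = (6.626 × 10^-34 J·s) / (7.79 × 10^-24 kg·m/s)
λ = 8.51 × 10^-11 m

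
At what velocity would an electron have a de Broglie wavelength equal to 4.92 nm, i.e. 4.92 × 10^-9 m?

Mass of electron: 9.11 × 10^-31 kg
1.48 × 10^5 m/s

From λ = h/(mv), solve for v:

v = h/(mλ)
v = (6.626 × 10^-34 J·s) / (9.11 × 10^-31 kg × 4.92 × 10^-9 m)
v = 1.48 × 10^5 m/s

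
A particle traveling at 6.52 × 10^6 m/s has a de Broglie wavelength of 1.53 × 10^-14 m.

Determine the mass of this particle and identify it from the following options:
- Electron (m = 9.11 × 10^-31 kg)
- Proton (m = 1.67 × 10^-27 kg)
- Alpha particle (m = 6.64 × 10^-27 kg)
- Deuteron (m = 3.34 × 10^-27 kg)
The particle is an alpha particle.

From λ = h/(mv), solve for mass:

m = h/(λv)
m = (6.626 × 10^-34 J·s) / (1.53 × 10^-14 m × 6.52 × 10^6 m/s)
m = 6.64 × 10^-27 kg

Comparing with the listed masses, this is closest to an alpha particle.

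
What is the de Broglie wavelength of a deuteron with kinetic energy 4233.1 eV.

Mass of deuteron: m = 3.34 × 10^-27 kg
3.11 × 10^-13 m

Using λ = h/√(2mKE):

First convert KE to Joules: KE = 4233.1 eV = 6.782 × 10^-16 J

λ = h/√(2mKE)
λ = (6.626 × 10^-34 J·s) / √(2 × 3.34 × 10^-27 kg × 6.782 × 10^-16 J)
λ = 3.11 × 10^-13 m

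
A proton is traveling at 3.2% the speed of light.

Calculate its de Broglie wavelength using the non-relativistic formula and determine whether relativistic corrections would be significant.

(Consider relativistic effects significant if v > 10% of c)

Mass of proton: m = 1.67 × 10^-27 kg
No, relativistic corrections are not needed.

Using the non-relativistic de Broglie formula λ = h/(mv):

v = 3.2% × c = 9.593 × 10^6 m/s

λ = h/(mv)
λ = (6.626 × 10^-34 J·s) / (1.67 × 10^-27 kg × 9.593 × 10^6 m/s)
λ = 4.14 × 10^-14 m

Since v = 3.2% of c < 10% of c, relativistic corrections are NOT significant and this non-relativistic result is a good approximation.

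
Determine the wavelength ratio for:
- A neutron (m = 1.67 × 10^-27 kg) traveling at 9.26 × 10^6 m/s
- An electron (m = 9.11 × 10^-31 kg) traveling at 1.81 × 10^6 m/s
λ₁/λ₂ = 1.07 × 10^-4

Using λ = h/(mv):

λ₁ = h/(m₁v₁) = 4.28 × 10^-14 m
λ₂ = h/(m₂v₂) = 4.02 × 10^-10 m

Ratio λ₁/λ₂ = (m₂v₂)/(m₁v₁)
         = (9.11 × 10^-31 kg × 1.81 × 10^6 m/s) / (1.67 × 10^-27 kg × 9.26 × 10^6 m/s)
         = 1.07 × 10^-4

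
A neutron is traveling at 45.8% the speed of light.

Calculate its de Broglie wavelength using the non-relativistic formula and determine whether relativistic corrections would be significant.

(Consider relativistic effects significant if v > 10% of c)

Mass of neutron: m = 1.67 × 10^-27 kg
Yes, relativistic corrections are needed.

Using the non-relativistic de Broglie formula λ = h/(mv):

v = 45.8% × c = 1.373 × 10^8 m/s

λ = h/(mv)
λ = (6.626 × 10^-34 J·s) / (1.67 × 10^-27 kg × 1.373 × 10^8 m/s)
λ = 2.89 × 10^-15 m

Since v = 45.8% of c > 10% of c, relativistic corrections ARE significant and the actual wavelength would differ from this non-relativistic estimate.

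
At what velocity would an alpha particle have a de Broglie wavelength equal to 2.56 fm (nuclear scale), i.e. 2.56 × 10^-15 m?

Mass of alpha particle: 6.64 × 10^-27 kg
3.90 × 10^7 m/s

From λ = h/(mv), solve for v:

v = h/(mλ)
v = (6.626 × 10^-34 J·s) / (6.64 × 10^-27 kg × 2.56 × 10^-15 m)
v = 3.90 × 10^7 m/s

Note: This velocity is 13.0% of the speed of light, so relativistic corrections would be needed for a more accurate calculation.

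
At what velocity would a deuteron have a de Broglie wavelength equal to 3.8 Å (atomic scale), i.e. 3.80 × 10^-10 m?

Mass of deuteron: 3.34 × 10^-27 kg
5.22 × 10^2 m/s

From λ = h/(mv), solve for v:

v = h/(mλ)
v = (6.626 × 10^-34 J·s) / (3.34 × 10^-27 kg × 3.80 × 10^-10 m)
v = 5.22 × 10^2 m/s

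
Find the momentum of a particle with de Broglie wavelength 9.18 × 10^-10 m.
7.22 × 10^-25 kg·m/s

From the de Broglie relation λ = h/p, we solve for p:

p = h/λ
p = (6.626 × 10^-34 J·s) / (9.18 × 10^-10 m)
p = 7.22 × 10^-25 kg·m/s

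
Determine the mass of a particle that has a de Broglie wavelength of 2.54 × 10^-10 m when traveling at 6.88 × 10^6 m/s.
3.79 × 10^-31 kg

From the de Broglie relation λ = h/(mv), we solve for m:

m = h/(λv)
m = (6.626 × 10^-34 J·s) / (2.54 × 10^-10 m × 6.88 × 10^6 m/s)
m = 3.79 × 10^-31 kg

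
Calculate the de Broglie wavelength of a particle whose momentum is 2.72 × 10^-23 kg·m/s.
2.44 × 10^-11 m

Using the de Broglie relation λ = h/p:

λ = h/p
λ = (6.626 × 10^-34 J·s) / (2.72 × 10^-23 kg·m/s)
λ = 2.44 × 10^-11 m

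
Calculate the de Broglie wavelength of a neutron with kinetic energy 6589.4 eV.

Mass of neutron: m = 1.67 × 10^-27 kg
3.53 × 10^-13 m

Using λ = h/√(2mKE):

First convert KE to Joules: KE = 6589.4 eV = 1.056 × 10^-15 J

λ = h/√(2mKE)
λ = (6.626 × 10^-34 J·s) / √(2 × 1.67 × 10^-27 kg × 1.056 × 10^-15 J)
λ = 3.53 × 10^-13 m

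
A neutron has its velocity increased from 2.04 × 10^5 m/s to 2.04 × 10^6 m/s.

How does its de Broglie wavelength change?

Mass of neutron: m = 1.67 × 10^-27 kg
The wavelength decreases by a factor of 10.

Using λ = h/(mv):

Initial wavelength: λ₁ = h/(mv₁) = 1.94 × 10^-12 m
Final wavelength: λ₂ = h/(mv₂) = 1.94 × 10^-13 m

Since λ ∝ 1/v, when velocity increases by a factor of 10, the wavelength decreases by a factor of 10.

λ₂/λ₁ = v₁/v₂ = 1/10

The wavelength decreases by a factor of 10.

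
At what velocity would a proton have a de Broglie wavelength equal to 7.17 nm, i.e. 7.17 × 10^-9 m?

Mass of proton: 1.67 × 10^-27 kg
5.53 × 10^1 m/s

From λ = h/(mv), solve for v:

v = h/(mλ)
v = (6.626 × 10^-34 J·s) / (1.67 × 10^-27 kg × 7.17 × 10^-9 m)
v = 5.53 × 10^1 m/s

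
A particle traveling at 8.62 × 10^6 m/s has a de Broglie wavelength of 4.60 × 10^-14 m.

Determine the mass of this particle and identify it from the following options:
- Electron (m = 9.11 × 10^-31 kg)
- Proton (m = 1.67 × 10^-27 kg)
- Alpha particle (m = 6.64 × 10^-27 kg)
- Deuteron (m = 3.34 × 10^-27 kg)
The particle is a proton.

From λ = h/(mv), solve for mass:

m = h/(λv)
m = (6.626 × 10^-34 J·s) / (4.60 × 10^-14 m × 8.62 × 10^6 m/s)
m = 1.67 × 10^-27 kg

Comparing with the listed masses, this is closest to a proton.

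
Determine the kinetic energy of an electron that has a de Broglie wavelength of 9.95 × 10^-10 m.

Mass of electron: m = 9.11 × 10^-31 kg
2.43 × 10^-19 J (or 1.52 eV)

From λ = h/√(2mKE), we solve for KE:

λ² = h²/(2mKE)
KE = h²/(2mλ²)
KE = (6.626 × 10^-34 J·s)² / (2 × 9.11 × 10^-31 kg × (9.95 × 10^-10 m)²)
KE = 2.43 × 10^-19 J
KE = 1.52 eV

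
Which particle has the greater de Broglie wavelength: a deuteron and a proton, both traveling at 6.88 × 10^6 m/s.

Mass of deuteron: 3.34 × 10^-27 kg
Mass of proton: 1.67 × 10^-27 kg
The proton has the longer wavelength.

Using λ = h/(mv), since both particles have the same velocity, the wavelength depends only on mass.

For deuteron: λ₁ = h/(m₁v) = 2.88 × 10^-14 m
For proton: λ₂ = h/(m₂v) = 5.77 × 10^-14 m

Since λ ∝ 1/m at constant velocity, the lighter particle has the longer wavelength.

The proton has the longer de Broglie wavelength.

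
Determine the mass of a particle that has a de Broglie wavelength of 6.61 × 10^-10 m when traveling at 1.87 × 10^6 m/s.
5.36 × 10^-31 kg

From the de Broglie relation λ = h/(mv), we solve for m:

m = h/(λv)
m = (6.626 × 10^-34 J·s) / (6.61 × 10^-10 m × 1.87 × 10^6 m/s)
m = 5.36 × 10^-31 kg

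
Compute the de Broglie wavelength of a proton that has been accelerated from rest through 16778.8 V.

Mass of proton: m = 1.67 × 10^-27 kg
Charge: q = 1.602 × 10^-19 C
2.21 × 10^-13 m

When a particle is accelerated through voltage V, it gains kinetic energy KE = qV.

The de Broglie wavelength is then λ = h/√(2mqV):

λ = h/√(2mqV)
λ = (6.626 × 10^-34 J·s) / √(2 × 1.67 × 10^-27 kg × 1.602 × 10^-19 C × 16778.8 V)
λ = 2.21 × 10^-13 m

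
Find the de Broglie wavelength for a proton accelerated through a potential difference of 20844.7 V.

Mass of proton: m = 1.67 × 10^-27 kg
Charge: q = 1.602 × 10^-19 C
1.98 × 10^-13 m

When a particle is accelerated through voltage V, it gains kinetic energy KE = qV.

The de Broglie wavelength is then λ = h/√(2mqV):

λ = h/√(2mqV)
λ = (6.626 × 10^-34 J·s) / √(2 × 1.67 × 10^-27 kg × 1.602 × 10^-19 C × 20844.7 V)
λ = 1.98 × 10^-13 m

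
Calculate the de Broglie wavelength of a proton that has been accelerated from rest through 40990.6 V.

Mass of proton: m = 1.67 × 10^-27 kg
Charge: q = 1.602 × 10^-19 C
1.41 × 10^-13 m

When a particle is accelerated through voltage V, it gains kinetic energy KE = qV.

The de Broglie wavelength is then λ = h/√(2mqV):

λ = h/√(2mqV)
λ = (6.626 × 10^-34 J·s) / √(2 × 1.67 × 10^-27 kg × 1.602 × 10^-19 C × 40990.6 V)
λ = 1.41 × 10^-13 m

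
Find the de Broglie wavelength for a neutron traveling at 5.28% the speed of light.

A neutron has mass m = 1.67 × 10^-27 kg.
2.51 × 10^-14 m

Using the de Broglie relation λ = h/(mv):

v = 5.28% × c = 1.583 × 10^7 m/s

λ = h/(mv)
λ = (6.626 × 10^-34 J·s) / (1.67 × 10^-27 kg × 1.583 × 10^7 m/s)
λ = 2.51 × 10^-14 m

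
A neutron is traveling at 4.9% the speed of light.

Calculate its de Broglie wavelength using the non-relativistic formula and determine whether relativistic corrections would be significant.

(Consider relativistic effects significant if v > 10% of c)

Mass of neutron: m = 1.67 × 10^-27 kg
No, relativistic corrections are not needed.

Using the non-relativistic de Broglie formula λ = h/(mv):

v = 4.9% × c = 1.469 × 10^7 m/s

λ = h/(mv)
λ = (6.626 × 10^-34 J·s) / (1.67 × 10^-27 kg × 1.469 × 10^7 m/s)
λ = 2.70 × 10^-14 m

Since v = 4.9% of c < 10% of c, relativistic corrections are NOT significant and this non-relativistic result is a good approximation.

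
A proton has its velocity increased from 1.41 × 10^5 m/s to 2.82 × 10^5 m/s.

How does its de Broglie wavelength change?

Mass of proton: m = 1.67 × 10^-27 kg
The wavelength decreases by a factor of 2.

Using λ = h/(mv):

Initial wavelength: λ₁ = h/(mv₁) = 2.81 × 10^-12 m
Final wavelength: λ₂ = h/(mv₂) = 1.41 × 10^-12 m

Since λ ∝ 1/v, when velocity increases by a factor of 2, the wavelength decreases by a factor of 2.

λ₂/λ₁ = v₁/v₂ = 1/2

The wavelength decreases by a factor of 2.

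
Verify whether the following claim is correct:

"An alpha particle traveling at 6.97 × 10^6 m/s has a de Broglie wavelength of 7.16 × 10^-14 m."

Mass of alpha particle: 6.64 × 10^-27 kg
False

The claim is incorrect.

Using λ = h/(mv):
λ = (6.626 × 10^-34 J·s) / (6.64 × 10^-27 kg × 6.97 × 10^6 m/s)
λ = 1.43 × 10^-14 m

The actual wavelength differs from the claimed 7.16 × 10^-14 m.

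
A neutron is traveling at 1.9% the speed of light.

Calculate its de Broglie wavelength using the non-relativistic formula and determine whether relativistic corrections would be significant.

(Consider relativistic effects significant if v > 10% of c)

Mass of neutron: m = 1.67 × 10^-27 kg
No, relativistic corrections are not needed.

Using the non-relativistic de Broglie formula λ = h/(mv):

v = 1.9% × c = 5.696 × 10^6 m/s

λ = h/(mv)
λ = (6.626 × 10^-34 J·s) / (1.67 × 10^-27 kg × 5.696 × 10^6 m/s)
λ = 6.97 × 10^-14 m

Since v = 1.9% of c < 10% of c, relativistic corrections are NOT significant and this non-relativistic result is a good approximation.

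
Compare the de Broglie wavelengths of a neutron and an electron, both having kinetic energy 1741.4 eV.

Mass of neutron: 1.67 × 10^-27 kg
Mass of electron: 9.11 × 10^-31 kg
The electron has the longer wavelength.

Using λ = h/√(2mKE):

For neutron: λ₁ = h/√(2m₁KE) = 6.86 × 10^-13 m
For electron: λ₂ = h/√(2m₂KE) = 2.94 × 10^-11 m

Since λ ∝ 1/√m at constant kinetic energy, the lighter particle has the longer wavelength.

The electron has the longer de Broglie wavelength.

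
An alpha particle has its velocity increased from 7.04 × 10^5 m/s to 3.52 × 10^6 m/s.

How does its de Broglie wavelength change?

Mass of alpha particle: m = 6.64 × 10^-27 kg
The wavelength decreases by a factor of 5.

Using λ = h/(mv):

Initial wavelength: λ₁ = h/(mv₁) = 1.42 × 10^-13 m
Final wavelength: λ₂ = h/(mv₂) = 2.83 × 10^-14 m

Since λ ∝ 1/v, when velocity increases by a factor of 5, the wavelength decreases by a factor of 5.

λ₂/λ₁ = v₁/v₂ = 1/5

The wavelength decreases by a factor of 5.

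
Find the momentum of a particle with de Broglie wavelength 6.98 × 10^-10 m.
9.49 × 10^-25 kg·m/s

From the de Broglie relation λ = h/p, we solve for p:

p = h/λ
p = (6.626 × 10^-34 J·s) / (6.98 × 10^-10 m)
p = 9.49 × 10^-25 kg·m/s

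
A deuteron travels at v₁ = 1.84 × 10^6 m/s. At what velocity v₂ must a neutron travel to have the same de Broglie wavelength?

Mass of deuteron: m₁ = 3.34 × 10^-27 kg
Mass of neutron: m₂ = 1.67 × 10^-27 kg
v₂ = 3.68 × 10^6 m/s

For equal de Broglie wavelengths: λ₁ = λ₂

h/(m₁v₁) = h/(m₂v₂)
m₁v₁ = m₂v₂
v₂ = v₁ · (m₁/m₂)

v₂ = 1.84 × 10^6 m/s × (3.34 × 10^-27 kg / 1.67 × 10^-27 kg)
v₂ = 3.68 × 10^6 m/s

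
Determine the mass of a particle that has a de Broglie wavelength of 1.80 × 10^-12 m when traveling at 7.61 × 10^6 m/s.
4.84 × 10^-29 kg

From the de Broglie relation λ = h/(mv), we solve for m:

m = h/(λv)
m = (6.626 × 10^-34 J·s) / (1.80 × 10^-12 m × 7.61 × 10^6 m/s)
m = 4.84 × 10^-29 kg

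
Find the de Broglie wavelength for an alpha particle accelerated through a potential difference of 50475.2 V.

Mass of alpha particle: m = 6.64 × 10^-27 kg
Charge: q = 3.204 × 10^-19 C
4.52 × 10^-14 m

When a particle is accelerated through voltage V, it gains kinetic energy KE = qV.

The de Broglie wavelength is then λ = h/√(2mqV):

λ = h/√(2mqV)
λ = (6.626 × 10^-34 J·s) / √(2 × 6.64 × 10^-27 kg × 3.204 × 10^-19 C × 50475.2 V)
λ = 4.52 × 10^-14 m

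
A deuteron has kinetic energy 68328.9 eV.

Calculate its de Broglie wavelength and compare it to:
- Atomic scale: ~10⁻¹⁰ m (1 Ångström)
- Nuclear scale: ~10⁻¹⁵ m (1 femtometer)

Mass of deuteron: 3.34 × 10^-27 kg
λ = 7.75 × 10^-14 m, which is between nuclear and atomic scales.

Using λ = h/√(2mKE):

KE = 68328.9 eV = 1.095 × 10^-14 J

λ = h/√(2mKE)
λ = (6.626 × 10^-34 J·s) / √(2 × 3.34 × 10^-27 kg × 1.095 × 10^-14 J)
λ = 7.75 × 10^-14 m

Comparison:
- Atomic scale (10⁻¹⁰ m): λ is 0.00077× this size
- Nuclear scale (10⁻¹⁵ m): λ is 77× this size

The wavelength is between nuclear and atomic scales.

This wavelength is appropriate for probing atomic structure but too large for nuclear physics experiments.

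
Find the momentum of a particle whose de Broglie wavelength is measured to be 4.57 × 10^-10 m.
1.45 × 10^-24 kg·m/s

From the de Broglie relation λ = h/p, we solve for p:

p = h/λ
p = (6.626 × 10^-34 J·s) / (4.57 × 10^-10 m)
p = 1.45 × 10^-24 kg·m/s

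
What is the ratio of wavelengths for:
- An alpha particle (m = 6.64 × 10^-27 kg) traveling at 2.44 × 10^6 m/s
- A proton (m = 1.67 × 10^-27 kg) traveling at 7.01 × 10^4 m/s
λ₁/λ₂ = 7.23 × 10^-3

Using λ = h/(mv):

λ₁ = h/(m₁v₁) = 4.09 × 10^-14 m
λ₂ = h/(m₂v₂) = 5.66 × 10^-12 m

Ratio λ₁/λ₂ = (m₂v₂)/(m₁v₁)
         = (1.67 × 10^-27 kg × 7.01 × 10^4 m/s) / (6.64 × 10^-27 kg × 2.44 × 10^6 m/s)
         = 7.23 × 10^-3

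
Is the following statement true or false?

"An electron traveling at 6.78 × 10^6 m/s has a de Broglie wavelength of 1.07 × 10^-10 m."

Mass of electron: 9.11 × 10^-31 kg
True

The claim is correct.

Using λ = h/(mv):
λ = (6.626 × 10^-34 J·s) / (9.11 × 10^-31 kg × 6.78 × 10^6 m/s)
λ = 1.07 × 10^-10 m

This matches the claimed value.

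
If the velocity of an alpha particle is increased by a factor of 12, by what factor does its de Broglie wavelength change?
The wavelength decreases by a factor of 12.

From λ = h/(mv), the wavelength is inversely proportional to velocity:

λ ∝ 1/v

If v → 12v, then λ → λ/12

When velocity is increased by a factor of 12, the wavelength decreases by a factor of 12.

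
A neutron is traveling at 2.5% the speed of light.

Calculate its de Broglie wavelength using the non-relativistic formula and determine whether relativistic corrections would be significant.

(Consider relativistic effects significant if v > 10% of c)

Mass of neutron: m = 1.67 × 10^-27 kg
No, relativistic corrections are not needed.

Using the non-relativistic de Broglie formula λ = h/(mv):

v = 2.5% × c = 7.495 × 10^6 m/s

λ = h/(mv)
λ = (6.626 × 10^-34 J·s) / (1.67 × 10^-27 kg × 7.495 × 10^6 m/s)
λ = 5.29 × 10^-14 m

Since v = 2.5% of c < 10% of c, relativistic corrections are NOT significant and this non-relativistic result is a good approximation.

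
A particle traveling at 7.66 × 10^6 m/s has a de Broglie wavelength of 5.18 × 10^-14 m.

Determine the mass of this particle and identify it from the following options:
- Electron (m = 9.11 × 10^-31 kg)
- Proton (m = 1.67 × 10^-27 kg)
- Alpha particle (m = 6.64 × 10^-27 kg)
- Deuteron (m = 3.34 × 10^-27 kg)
The particle is a proton.

From λ = h/(mv), solve for mass:

m = h/(λv)
m = (6.626 × 10^-34 J·s) / (5.18 × 10^-14 m × 7.66 × 10^6 m/s)
m = 1.67 × 10^-27 kg

Comparing with the listed masses, this is closest to a proton.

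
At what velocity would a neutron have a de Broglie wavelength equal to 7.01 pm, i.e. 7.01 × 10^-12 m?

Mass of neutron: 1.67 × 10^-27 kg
5.66 × 10^4 m/s

From λ = h/(mv), solve for v:

v = h/(mλ)
v = (6.626 × 10^-34 J·s) / (1.67 × 10^-27 kg × 7.01 × 10^-12 m)
v = 5.66 × 10^4 m/s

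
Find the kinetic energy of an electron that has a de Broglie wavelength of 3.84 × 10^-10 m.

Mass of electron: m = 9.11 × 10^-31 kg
1.63 × 10^-18 J (or 10.2 eV)

From λ = h/√(2mKE), we solve for KE:

λ² = h²/(2mKE)
KE = h²/(2mλ²)
KE = (6.626 × 10^-34 J·s)² / (2 × 9.11 × 10^-31 kg × (3.84 × 10^-10 m)²)
KE = 1.63 × 10^-18 J
KE = 10.2 eV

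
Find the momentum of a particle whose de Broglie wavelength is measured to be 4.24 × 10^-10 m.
1.56 × 10^-24 kg·m/s

From the de Broglie relation λ = h/p, we solve for p:

p = h/λ
p = (6.626 × 10^-34 J·s) / (4.24 × 10^-10 m)
p = 1.56 × 10^-24 kg·m/s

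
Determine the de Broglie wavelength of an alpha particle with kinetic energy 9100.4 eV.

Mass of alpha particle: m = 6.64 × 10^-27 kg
1.51 × 10^-13 m

Using λ = h/√(2mKE):

First convert KE to Joules: KE = 9100.4 eV = 1.458 × 10^-15 J

λ = h/√(2mKE)
λ = (6.626 × 10^-34 J·s) / √(2 × 6.64 × 10^-27 kg × 1.458 × 10^-15 J)
λ = 1.51 × 10^-13 m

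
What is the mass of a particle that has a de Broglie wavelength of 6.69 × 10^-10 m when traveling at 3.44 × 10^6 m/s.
2.88 × 10^-31 kg

From the de Broglie relation λ = h/(mv), we solve for m:

m = h/(λv)
m = (6.626 × 10^-34 J·s) / (6.69 × 10^-10 m × 3.44 × 10^6 m/s)
m = 2.88 × 10^-31 kg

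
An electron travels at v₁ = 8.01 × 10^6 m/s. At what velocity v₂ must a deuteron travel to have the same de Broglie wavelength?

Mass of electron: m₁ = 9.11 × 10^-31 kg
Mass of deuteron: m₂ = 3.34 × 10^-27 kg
v₂ = 2.18 × 10^3 m/s

For equal de Broglie wavelengths: λ₁ = λ₂

h/(m₁v₁) = h/(m₂v₂)
m₁v₁ = m₂v₂
v₂ = v₁ · (m₁/m₂)

v₂ = 8.01 × 10^6 m/s × (9.11 × 10^-31 kg / 3.34 × 10^-27 kg)
v₂ = 2.18 × 10^3 m/s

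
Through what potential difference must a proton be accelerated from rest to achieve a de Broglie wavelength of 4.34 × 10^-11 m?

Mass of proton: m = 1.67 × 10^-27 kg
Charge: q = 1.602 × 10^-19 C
4.36 × 10^-1 V

From λ = h/√(2mqV), we solve for V:

λ² = h²/(2mqV)
V = h²/(2mqλ²)
V = (6.626 × 10^-34 J·s)² / (2 × 1.67 × 10^-27 kg × 1.602 × 10^-19 C × (4.34 × 10^-11 m)²)
V = 4.36 × 10^-1 V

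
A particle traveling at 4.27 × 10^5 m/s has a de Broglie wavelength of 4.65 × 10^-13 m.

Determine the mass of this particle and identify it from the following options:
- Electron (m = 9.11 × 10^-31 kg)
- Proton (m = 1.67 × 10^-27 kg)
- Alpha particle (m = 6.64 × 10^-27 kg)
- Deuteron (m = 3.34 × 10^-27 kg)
The particle is a deuteron.

From λ = h/(mv), solve for mass:

m = h/(λv)
m = (6.626 × 10^-34 J·s) / (4.65 × 10^-13 m × 4.27 × 10^5 m/s)
m = 3.34 × 10^-27 kg

Comparing with the listed masses, this is closest to a deuteron.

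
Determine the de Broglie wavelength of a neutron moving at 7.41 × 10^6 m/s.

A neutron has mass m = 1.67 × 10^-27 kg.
5.35 × 10^-14 m

Using the de Broglie relation λ = h/(mv):

λ = h/(mv)
λ = (6.626 × 10^-34 J·s) / (1.67 × 10^-27 kg × 7.41 × 10^6 m/s)
λ = 5.35 × 10^-14 m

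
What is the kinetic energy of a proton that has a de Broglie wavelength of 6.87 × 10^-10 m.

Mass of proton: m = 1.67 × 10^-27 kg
2.79 × 10^-22 J (or 1.74 × 10^-3 eV)

From λ = h/√(2mKE), we solve for KE:

λ² = h²/(2mKE)
KE = h²/(2mλ²)
KE = (6.626 × 10^-34 J·s)² / (2 × 1.67 × 10^-27 kg × (6.87 × 10^-10 m)²)
KE = 2.79 × 10^-22 J
KE = 1.74 × 10^-3 eV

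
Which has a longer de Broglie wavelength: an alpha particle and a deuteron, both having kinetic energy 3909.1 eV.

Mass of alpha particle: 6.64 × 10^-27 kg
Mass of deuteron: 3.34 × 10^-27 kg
The deuteron has the longer wavelength.

Using λ = h/√(2mKE):

For alpha particle: λ₁ = h/√(2m₁KE) = 2.30 × 10^-13 m
For deuteron: λ₂ = h/√(2m₂KE) = 3.24 × 10^-13 m

Since λ ∝ 1/√m at constant kinetic energy, the lighter particle has the longer wavelength.

The deuteron has the longer de Broglie wavelength.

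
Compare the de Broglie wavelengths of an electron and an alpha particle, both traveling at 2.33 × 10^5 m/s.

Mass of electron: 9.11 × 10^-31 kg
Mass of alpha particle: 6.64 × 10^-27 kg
The electron has the longer wavelength.

Using λ = h/(mv), since both particles have the same velocity, the wavelength depends only on mass.

For electron: λ₁ = h/(m₁v) = 3.12 × 10^-9 m
For alpha particle: λ₂ = h/(m₂v) = 4.28 × 10^-13 m

Since λ ∝ 1/m at constant velocity, the lighter particle has the longer wavelength.

The electron has the longer de Broglie wavelength.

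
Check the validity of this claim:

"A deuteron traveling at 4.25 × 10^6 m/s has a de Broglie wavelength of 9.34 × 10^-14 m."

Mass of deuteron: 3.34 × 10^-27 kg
False

The claim is incorrect.

Using λ = h/(mv):
λ = (6.626 × 10^-34 J·s) / (3.34 × 10^-27 kg × 4.25 × 10^6 m/s)
λ = 4.67 × 10^-14 m

The actual wavelength differs from the claimed 9.34 × 10^-14 m.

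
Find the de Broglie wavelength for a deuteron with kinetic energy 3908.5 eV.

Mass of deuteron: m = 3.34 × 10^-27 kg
3.24 × 10^-13 m

Using λ = h/√(2mKE):

First convert KE to Joules: KE = 3908.5 eV = 6.262 × 10^-16 J

λ = h/√(2mKE)
λ = (6.626 × 10^-34 J·s) / √(2 × 3.34 × 10^-27 kg × 6.262 × 10^-16 J)
λ = 3.24 × 10^-13 m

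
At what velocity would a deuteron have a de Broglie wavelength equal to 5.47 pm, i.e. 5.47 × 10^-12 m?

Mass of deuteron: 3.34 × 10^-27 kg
3.63 × 10^4 m/s

From λ = h/(mv), solve for v:

v = h/(mλ)
v = (6.626 × 10^-34 J·s) / (3.34 × 10^-27 kg × 5.47 × 10^-12 m)
v = 3.63 × 10^4 m/s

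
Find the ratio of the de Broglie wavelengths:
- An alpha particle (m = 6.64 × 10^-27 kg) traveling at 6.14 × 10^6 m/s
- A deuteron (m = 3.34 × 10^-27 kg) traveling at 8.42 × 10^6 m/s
λ₁/λ₂ = 0.690

Using λ = h/(mv):

λ₁ = h/(m₁v₁) = 1.63 × 10^-14 m
λ₂ = h/(m₂v₂) = 2.36 × 10^-14 m

Ratio λ₁/λ₂ = (m₂v₂)/(m₁v₁)
         = (3.34 × 10^-27 kg × 8.42 × 10^6 m/s) / (6.64 × 10^-27 kg × 6.14 × 10^6 m/s)
         = 0.690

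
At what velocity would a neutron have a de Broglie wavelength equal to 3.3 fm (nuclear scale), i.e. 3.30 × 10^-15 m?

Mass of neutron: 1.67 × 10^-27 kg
1.20 × 10^8 m/s

From λ = h/(mv), solve for v:

v = h/(mλ)
v = (6.626 × 10^-34 J·s) / (1.67 × 10^-27 kg × 3.30 × 10^-15 m)
v = 1.20 × 10^8 m/s

Note: This velocity is 40.1% of the speed of light, so relativistic corrections would be needed for a more accurate calculation.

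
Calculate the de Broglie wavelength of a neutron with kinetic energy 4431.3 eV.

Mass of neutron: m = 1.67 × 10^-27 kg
4.30 × 10^-13 m

Using λ = h/√(2mKE):

First convert KE to Joules: KE = 4431.3 eV = 7.100 × 10^-16 J

λ = h/√(2mKE)
λ = (6.626 × 10^-34 J·s) / √(2 × 1.67 × 10^-27 kg × 7.100 × 10^-16 J)
λ = 4.30 × 10^-13 m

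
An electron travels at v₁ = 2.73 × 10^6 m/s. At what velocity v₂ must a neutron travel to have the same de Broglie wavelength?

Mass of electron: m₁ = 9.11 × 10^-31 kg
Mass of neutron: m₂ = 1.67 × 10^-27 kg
v₂ = 1.49 × 10^3 m/s

For equal de Broglie wavelengths: λ₁ = λ₂

h/(m₁v₁) = h/(m₂v₂)
m₁v₁ = m₂v₂
v₂ = v₁ · (m₁/m₂)

v₂ = 2.73 × 10^6 m/s × (9.11 × 10^-31 kg / 1.67 × 10^-27 kg)
v₂ = 1.49 × 10^3 m/s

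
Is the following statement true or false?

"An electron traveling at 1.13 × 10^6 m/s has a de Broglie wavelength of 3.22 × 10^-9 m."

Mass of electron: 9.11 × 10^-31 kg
False

The claim is incorrect.

Using λ = h/(mv):
λ = (6.626 × 10^-34 J·s) / (9.11 × 10^-31 kg × 1.13 × 10^6 m/s)
λ = 6.44 × 10^-10 m

The actual wavelength differs from the claimed 3.22 × 10^-9 m.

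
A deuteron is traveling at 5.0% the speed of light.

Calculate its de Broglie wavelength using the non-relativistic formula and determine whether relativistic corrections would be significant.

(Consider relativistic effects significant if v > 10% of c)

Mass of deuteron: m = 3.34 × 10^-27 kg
No, relativistic corrections are not needed.

Using the non-relativistic de Broglie formula λ = h/(mv):

v = 5.0% × c = 1.499 × 10^7 m/s

λ = h/(mv)
λ = (6.626 × 10^-34 J·s) / (3.34 × 10^-27 kg × 1.499 × 10^7 m/s)
λ = 1.32 × 10^-14 m

Since v = 5.0% of c < 10% of c, relativistic corrections are NOT significant and this non-relativistic result is a good approximation.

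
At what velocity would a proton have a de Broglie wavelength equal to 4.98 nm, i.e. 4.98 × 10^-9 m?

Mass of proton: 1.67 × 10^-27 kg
7.97 × 10^1 m/s

From λ = h/(mv), solve for v:

v = h/(mλ)
v = (6.626 × 10^-34 J·s) / (1.67 × 10^-27 kg × 4.98 × 10^-9 m)
v = 7.97 × 10^1 m/s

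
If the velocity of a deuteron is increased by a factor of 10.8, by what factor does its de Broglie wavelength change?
The wavelength decreases by a factor of 10.8.

From λ = h/(mv), the wavelength is inversely proportional to velocity:

λ ∝ 1/v

If v → 10.8v, then λ → λ/10.8

When velocity is increased by a factor of 10.8, the wavelength decreases by a factor of 10.8.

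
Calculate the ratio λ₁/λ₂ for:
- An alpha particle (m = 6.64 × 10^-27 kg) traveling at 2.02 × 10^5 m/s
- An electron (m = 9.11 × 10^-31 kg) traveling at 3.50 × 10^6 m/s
λ₁/λ₂ = 2.38 × 10^-3

Using λ = h/(mv):

λ₁ = h/(m₁v₁) = 4.94 × 10^-13 m
λ₂ = h/(m₂v₂) = 2.08 × 10^-10 m

Ratio λ₁/λ₂ = (m₂v₂)/(m₁v₁)
         = (9.11 × 10^-31 kg × 3.50 × 10^6 m/s) / (6.64 × 10^-27 kg × 2.02 × 10^5 m/s)
         = 2.38 × 10^-3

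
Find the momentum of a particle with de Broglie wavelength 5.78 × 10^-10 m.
1.15 × 10^-24 kg·m/s

From the de Broglie relation λ = h/p, we solve for p:

p = h/λ
p = (6.626 × 10^-34 J·s) / (5.78 × 10^-10 m)
p = 1.15 × 10^-24 kg·m/s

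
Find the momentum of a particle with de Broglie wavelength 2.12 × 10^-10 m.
3.13 × 10^-24 kg·m/s

From the de Broglie relation λ = h/p, we solve for p:

p = h/λ
p = (6.626 × 10^-34 J·s) / (2.12 × 10^-10 m)
p = 3.13 × 10^-24 kg·m/s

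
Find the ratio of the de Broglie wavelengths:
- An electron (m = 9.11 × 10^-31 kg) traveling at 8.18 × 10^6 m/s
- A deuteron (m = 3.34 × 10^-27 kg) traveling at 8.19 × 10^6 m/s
λ₁/λ₂ = 3.67 × 10^3

Using λ = h/(mv):

λ₁ = h/(m₁v₁) = 8.89 × 10^-11 m
λ₂ = h/(m₂v₂) = 2.42 × 10^-14 m

Ratio λ₁/λ₂ = (m₂v₂)/(m₁v₁)
         = (3.34 × 10^-27 kg × 8.19 × 10^6 m/s) / (9.11 × 10^-31 kg × 8.18 × 10^6 m/s)
         = 3.67 × 10^3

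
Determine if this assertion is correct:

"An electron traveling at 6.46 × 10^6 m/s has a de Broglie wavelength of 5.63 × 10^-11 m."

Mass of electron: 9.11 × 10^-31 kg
False

The claim is incorrect.

Using λ = h/(mv):
λ = (6.626 × 10^-34 J·s) / (9.11 × 10^-31 kg × 6.46 × 10^6 m/s)
λ = 1.13 × 10^-10 m

The actual wavelength differs from the claimed 5.63 × 10^-11 m.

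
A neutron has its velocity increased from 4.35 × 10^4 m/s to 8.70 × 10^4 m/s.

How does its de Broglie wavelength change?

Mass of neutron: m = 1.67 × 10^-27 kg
The wavelength decreases by a factor of 2.

Using λ = h/(mv):

Initial wavelength: λ₁ = h/(mv₁) = 9.12 × 10^-12 m
Final wavelength: λ₂ = h/(mv₂) = 4.56 × 10^-12 m

Since λ ∝ 1/v, when velocity increases by a factor of 2, the wavelength decreases by a factor of 2.

λ₂/λ₁ = v₁/v₂ = 1/2

The wavelength decreases by a factor of 2.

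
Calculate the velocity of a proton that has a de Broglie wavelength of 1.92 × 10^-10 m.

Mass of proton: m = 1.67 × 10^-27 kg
2.07 × 10^3 m/s

From the de Broglie relation λ = h/(mv), we solve for v:

v = h/(mλ)
v = (6.626 × 10^-34 J·s) / (1.67 × 10^-27 kg × 1.92 × 10^-10 m)
v = 2.07 × 10^3 m/s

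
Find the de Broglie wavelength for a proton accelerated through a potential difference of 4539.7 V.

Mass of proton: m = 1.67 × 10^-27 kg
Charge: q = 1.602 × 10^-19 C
4.25 × 10^-13 m

When a particle is accelerated through voltage V, it gains kinetic energy KE = qV.

The de Broglie wavelength is then λ = h/√(2mqV):

λ = h/√(2mqV)
λ = (6.626 × 10^-34 J·s) / √(2 × 1.67 × 10^-27 kg × 1.602 × 10^-19 C × 4539.7 V)
λ = 4.25 × 10^-13 m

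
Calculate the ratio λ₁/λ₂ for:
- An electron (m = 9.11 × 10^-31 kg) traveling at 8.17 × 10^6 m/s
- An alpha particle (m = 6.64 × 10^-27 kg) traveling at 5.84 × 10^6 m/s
λ₁/λ₂ = 5.21 × 10^3

Using λ = h/(mv):

λ₁ = h/(m₁v₁) = 8.90 × 10^-11 m
λ₂ = h/(m₂v₂) = 1.71 × 10^-14 m

Ratio λ₁/λ₂ = (m₂v₂)/(m₁v₁)
         = (6.64 × 10^-27 kg × 5.84 × 10^6 m/s) / (9.11 × 10^-31 kg × 8.17 × 10^6 m/s)
         = 5.21 × 10^3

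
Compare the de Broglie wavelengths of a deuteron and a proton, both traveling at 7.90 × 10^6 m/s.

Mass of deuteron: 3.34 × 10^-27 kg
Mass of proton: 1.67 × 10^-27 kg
The proton has the longer wavelength.

Using λ = h/(mv), since both particles have the same velocity, the wavelength depends only on mass.

For deuteron: λ₁ = h/(m₁v) = 2.51 × 10^-14 m
For proton: λ₂ = h/(m₂v) = 5.02 × 10^-14 m

Since λ ∝ 1/m at constant velocity, the lighter particle has the longer wavelength.

The proton has the longer de Broglie wavelength.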